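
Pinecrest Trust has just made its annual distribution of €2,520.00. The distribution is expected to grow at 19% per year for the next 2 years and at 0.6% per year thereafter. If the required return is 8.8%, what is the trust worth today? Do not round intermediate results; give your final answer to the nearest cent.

D_1 = 2998.80000
D_2 = 3568.57200
Terminal value at year 2: TV = D_2×(1+g_2)/(r−g_2) = 3589.98343/0.082 = 43780.28576
P_0 = D_1/(1+r)^1 + D_2/(1+r)^2 + TV/(1+r)^2
    = 2756.25000 + 3014.64844 + 36984.58937 = 42755.48780

€42755.49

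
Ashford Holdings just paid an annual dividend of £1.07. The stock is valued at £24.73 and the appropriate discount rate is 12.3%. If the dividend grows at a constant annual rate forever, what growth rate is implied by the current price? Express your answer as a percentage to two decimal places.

7.64%

P = D₀(1+g)/(r−g) ⇒ P(r−g) = D₀(1+g) ⇒ g(P+D₀) = P·r − D₀
g = (P·r − D₀)/(P + D₀) = (£24.73×0.123 − £1.07) / (£24.73 + £1.07) = 0.076426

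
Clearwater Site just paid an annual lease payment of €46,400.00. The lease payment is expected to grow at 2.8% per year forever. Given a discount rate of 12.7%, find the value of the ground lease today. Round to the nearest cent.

€481810.10

D₁ = D₀ × (1 + g) = €46,400.00 × 1.028 = €47,699.2000
Growing perpetuity: P = D₁ / (r − g) = €47,699.2000 / (0.127 − 0.028) = €481,810.10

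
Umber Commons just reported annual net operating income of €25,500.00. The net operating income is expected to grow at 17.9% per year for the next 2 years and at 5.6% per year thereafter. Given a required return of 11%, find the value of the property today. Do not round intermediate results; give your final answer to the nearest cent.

D_1 = 30064.50000
D_2 = 35446.04550
Terminal value at year 2: TV = D_2×(1+g_2)/(r−g_2) = 37431.02405/0.054 = 693167.11200
P_0 = D_1/(1+r)^1 + D_2/(1+r)^2 + TV/(1+r)^2
    = 27085.13514 + 28768.80570 + 562589.97809 = 618443.91892

€618443.92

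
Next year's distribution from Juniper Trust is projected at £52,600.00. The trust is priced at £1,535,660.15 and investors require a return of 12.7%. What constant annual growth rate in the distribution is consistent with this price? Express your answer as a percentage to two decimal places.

9.27%

P = D₁/(r−g) ⇒ g = r − D₁/P = 0.127 − £52,600.00/£1,535,660.15 = 0.092748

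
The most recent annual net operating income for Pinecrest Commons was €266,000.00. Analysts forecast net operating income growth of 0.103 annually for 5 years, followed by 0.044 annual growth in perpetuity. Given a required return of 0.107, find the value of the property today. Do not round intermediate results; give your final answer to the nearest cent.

€5644586.72

D_1 = 293398.00000
D_2 = 323617.99400
D_3 = 356950.64738
D_4 = 393716.56406
D_5 = 434269.37016
Terminal value at year 5: TV = D_5×(1+g_2)/(r−g_2) = 453377.22245/0.063 = 7196463.84838
P_0 = D_1/(1+r)^1 + D_2/(1+r)^2 + D_3/(1+r)^3 + D_4/(1+r)^4 + D_5/(1+r)^5 + TV/(1+r)^5
    = 265038.84372 + 264081.16046 + 263126.93765 + 262176.16281 + 261228.82347 + 4328934.78893 = 5644586.71705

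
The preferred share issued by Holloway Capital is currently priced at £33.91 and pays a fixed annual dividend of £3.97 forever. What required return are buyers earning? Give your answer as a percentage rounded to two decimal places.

11.71%

P = C/r ⇒ r = C/P = £3.97/£33.91 = 0.117075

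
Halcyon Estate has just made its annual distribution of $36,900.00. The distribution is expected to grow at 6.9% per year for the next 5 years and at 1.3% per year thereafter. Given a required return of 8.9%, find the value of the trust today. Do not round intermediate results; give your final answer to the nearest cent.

$622882.92

D_1 = 39446.10000
D_2 = 42167.88090
D_3 = 45077.46468
D_4 = 48187.80975
D_5 = 51512.76862
Terminal value at year 5: TV = D_5×(1+g_2)/(r−g_2) = 52182.43461/0.076 = 686610.98171
P_0 = D_1/(1+r)^1 + D_2/(1+r)^2 + D_3/(1+r)^3 + D_4/(1+r)^4 + D_5/(1+r)^5 + TV/(1+r)^5
    = 36222.31405 + 35557.07412 + 34904.05164 + 34263.02223 + 33633.76562 + 448302.69174 = 622882.91940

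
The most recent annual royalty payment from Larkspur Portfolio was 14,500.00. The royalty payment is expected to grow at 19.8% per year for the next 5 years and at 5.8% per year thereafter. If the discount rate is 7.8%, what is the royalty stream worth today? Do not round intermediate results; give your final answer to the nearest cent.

D_1 = 17371.00000
D_2 = 20810.45800
D_3 = 24930.92868
D_4 = 29867.25256
D_5 = 35780.96857
Terminal value at year 5: TV = D_5×(1+g_2)/(r−g_2) = 37856.26475/0.02 = 1892813.23741
P_0 = D_1/(1+r)^1 + D_2/(1+r)^2 + D_3/(1+r)^3 + D_4/(1+r)^4 + D_5/(1+r)^5 + TV/(1+r)^5
    = 16114.10019 + 17907.87757 + 19901.33333 + 22116.69511 + 24578.66488 + 1300211.37232 = 1400830.04340

1400830.04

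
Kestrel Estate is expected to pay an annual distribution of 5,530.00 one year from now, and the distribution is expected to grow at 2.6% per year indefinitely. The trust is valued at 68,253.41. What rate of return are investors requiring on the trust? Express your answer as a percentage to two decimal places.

10.70%

P = D₁/(r − g) ⇒ r = D₁/P + g = 5,530.0000/68,253.41 + 0.026 = 0.081022 + 0.026 = 0.107022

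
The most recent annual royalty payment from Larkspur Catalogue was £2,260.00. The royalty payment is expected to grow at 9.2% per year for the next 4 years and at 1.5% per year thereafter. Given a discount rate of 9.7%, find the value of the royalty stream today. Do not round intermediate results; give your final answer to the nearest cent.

D_1 = 2467.92000
D_2 = 2694.96864
D_3 = 2942.90575
D_4 = 3213.65308
Terminal value at year 4: TV = D_4×(1+g_2)/(r−g_2) = 3261.85788/0.082 = 39778.75464
P_0 = D_1/(1+r)^1 + D_2/(1+r)^2 + D_3/(1+r)^3 + D_4/(1+r)^4 + TV/(1+r)^4
    = 2249.69918 + 2239.44531 + 2229.23817 + 2219.07756 + 27467.85032 = 36405.31055

£36405.31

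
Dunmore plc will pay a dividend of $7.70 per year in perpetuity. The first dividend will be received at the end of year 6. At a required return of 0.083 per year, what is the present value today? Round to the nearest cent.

$62.27

Value at end of year 5: C / r = $7.70 / 0.083 = $92.7711
Discount to today: PV = $92.7711 / (1 + 0.083)^5 = $92.7711 / 1.489849 = $62.27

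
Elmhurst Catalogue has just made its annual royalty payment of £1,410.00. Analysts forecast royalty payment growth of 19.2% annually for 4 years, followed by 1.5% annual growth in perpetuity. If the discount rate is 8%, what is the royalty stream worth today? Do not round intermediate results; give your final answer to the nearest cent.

£39934.34

D_1 = 1680.72000
D_2 = 2003.41824
D_3 = 2388.07454
D_4 = 2846.58485
Terminal value at year 4: TV = D_4×(1+g_2)/(r−g_2) = 2889.28363/0.065 = 44450.51734
P_0 = D_1/(1+r)^1 + D_2/(1+r)^2 + D_3/(1+r)^3 + D_4/(1+r)^4 + TV/(1+r)^4
    = 1556.22222 + 1717.60823 + 1895.73057 + 2092.32485 + 32672.45722 = 39934.34308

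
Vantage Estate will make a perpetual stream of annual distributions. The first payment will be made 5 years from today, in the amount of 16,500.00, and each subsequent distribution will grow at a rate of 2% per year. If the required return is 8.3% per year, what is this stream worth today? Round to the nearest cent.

Value at end of year 4: C₁ / (r − g) = 16,500.00 / (0.083 − 0.02) = 261,904.7619
Discount to today: PV = 261,904.7619 / (1 + 0.083)^4 = 261,904.7619 / 1.375669 = 190,383.61

190383.61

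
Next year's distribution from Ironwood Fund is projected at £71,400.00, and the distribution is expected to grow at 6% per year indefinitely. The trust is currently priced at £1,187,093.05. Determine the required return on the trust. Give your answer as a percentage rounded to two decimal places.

12.01%

P = D₁/(r − g) ⇒ r = D₁/P + g = £71,400.0000/£1,187,093.05 + 0.06 = 0.060147 + 0.06 = 0.120147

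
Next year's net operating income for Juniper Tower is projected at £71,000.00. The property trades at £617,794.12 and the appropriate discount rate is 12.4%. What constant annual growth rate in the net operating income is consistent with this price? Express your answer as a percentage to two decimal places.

P = D₁/(r−g) ⇒ g = r − D₁/P = 0.124 − £71,000.00/£617,794.12 = 0.009075

0.91%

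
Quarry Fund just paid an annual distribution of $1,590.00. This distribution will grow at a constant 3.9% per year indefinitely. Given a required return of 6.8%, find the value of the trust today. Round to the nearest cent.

D₁ = D₀ × (1 + g) = $1,590.00 × 1.039 = $1,652.0100
Growing perpetuity: P = D₁ / (r − g) = $1,652.0100 / (0.068 − 0.039) = $56,965.86

$56965.86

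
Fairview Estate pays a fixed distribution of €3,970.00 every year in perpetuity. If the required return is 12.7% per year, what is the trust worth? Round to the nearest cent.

€31259.84

Level perpetuity: PV = C / r = €3,970.00 / 0.127 = €31,259.84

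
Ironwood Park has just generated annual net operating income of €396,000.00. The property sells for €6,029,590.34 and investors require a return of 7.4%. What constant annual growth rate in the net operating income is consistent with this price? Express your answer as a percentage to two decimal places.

P = D₀(1+g)/(r−g) ⇒ P(r−g) = D₀(1+g) ⇒ g(P+D₀) = P·r − D₀
g = (P·r − D₀)/(P + D₀) = (€6,029,590.34×0.074 − €396,000.00) / (€6,029,590.34 + €396,000.00) = 0.007811

0.78%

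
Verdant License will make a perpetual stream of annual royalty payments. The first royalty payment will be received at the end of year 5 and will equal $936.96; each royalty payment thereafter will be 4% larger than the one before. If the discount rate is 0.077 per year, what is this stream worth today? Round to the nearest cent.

Value at end of year 4: C₁ / (r − g) = $936.96 / (0.077 − 0.04) = $25,323.2432
Discount to today: PV = $25,323.2432 / (1 + 0.077)^4 = $25,323.2432 / 1.345435 = $18,821.60

$18821.60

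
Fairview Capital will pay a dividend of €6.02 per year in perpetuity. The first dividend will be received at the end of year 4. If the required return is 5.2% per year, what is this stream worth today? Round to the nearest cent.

Value at end of year 3: C / r = €6.02 / 0.052 = €115.7692
Discount to today: PV = €115.7692 / (1 + 0.052)^3 = €115.7692 / 1.164253 = €99.44

€99.44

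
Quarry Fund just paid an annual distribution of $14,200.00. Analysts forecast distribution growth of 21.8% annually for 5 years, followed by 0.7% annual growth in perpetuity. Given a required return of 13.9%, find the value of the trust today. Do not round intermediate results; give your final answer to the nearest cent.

$238695.02

D_1 = 17295.60000
D_2 = 21066.04080
D_3 = 25658.43769
D_4 = 31251.97711
D_5 = 38064.90812
Terminal value at year 5: TV = D_5×(1+g_2)/(r−g_2) = 38331.36248/0.132 = 290389.10969
P_0 = D_1/(1+r)^1 + D_2/(1+r)^2 + D_3/(1+r)^3 + D_4/(1+r)^4 + D_5/(1+r)^5 + TV/(1+r)^5
    = 15184.89903 + 16238.10977 + 17364.37023 + 18568.74710 + 19856.65844 + 151482.23523 = 238695.01980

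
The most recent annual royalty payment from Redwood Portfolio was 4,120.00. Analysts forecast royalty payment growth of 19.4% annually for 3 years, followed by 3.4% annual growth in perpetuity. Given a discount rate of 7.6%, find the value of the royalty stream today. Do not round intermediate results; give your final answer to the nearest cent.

D_1 = 4919.28000
D_2 = 5873.62032
D_3 = 7013.10266
Terminal value at year 3: TV = D_3×(1+g_2)/(r−g_2) = 7251.54815/0.042 = 172655.90840
P_0 = D_1/(1+r)^1 + D_2/(1+r)^2 + D_3/(1+r)^3 + TV/(1+r)^3
    = 4571.82156 + 5073.19233 + 5629.54613 + 138594.06432 = 153868.62434

153868.62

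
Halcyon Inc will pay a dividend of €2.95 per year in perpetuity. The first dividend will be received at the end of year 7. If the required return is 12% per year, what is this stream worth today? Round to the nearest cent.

Value at end of year 6: C / r = €2.95 / 0.12 = €24.5833
Discount to today: PV = €24.5833 / (1 + 0.12)^6 = €24.5833 / 1.973823 = €12.45

€12.45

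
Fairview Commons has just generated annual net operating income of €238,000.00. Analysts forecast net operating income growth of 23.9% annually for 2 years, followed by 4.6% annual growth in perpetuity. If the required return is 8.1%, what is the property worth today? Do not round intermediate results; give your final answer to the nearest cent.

€9929421.65

D_1 = 294882.00000
D_2 = 365358.79800
Terminal value at year 2: TV = D_2×(1+g_2)/(r−g_2) = 382165.30271/0.035 = 10919008.64880
P_0 = D_1/(1+r)^1 + D_2/(1+r)^2 + TV/(1+r)^2
    = 272786.30897 + 312657.01833 + 9343978.31932 = 9929421.64662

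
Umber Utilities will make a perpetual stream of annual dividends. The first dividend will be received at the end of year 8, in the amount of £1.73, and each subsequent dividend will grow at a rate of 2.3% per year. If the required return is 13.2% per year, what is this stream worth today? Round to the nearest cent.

Value at end of year 7: C₁ / (r − g) = £1.73 / (0.132 − 0.023) = £15.8716
Discount to today: PV = £15.8716 / (1 + 0.132)^7 = £15.8716 / 2.381908 = £6.66

£6.66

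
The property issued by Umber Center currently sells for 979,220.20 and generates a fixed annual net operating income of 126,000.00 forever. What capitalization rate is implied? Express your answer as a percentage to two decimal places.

12.87%

P = C/r ⇒ r = C/P = 126,000.00/979,220.20 = 0.128674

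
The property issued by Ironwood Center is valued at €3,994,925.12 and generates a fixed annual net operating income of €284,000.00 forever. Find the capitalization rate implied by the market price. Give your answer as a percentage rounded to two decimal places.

7.11%

P = C/r ⇒ r = C/P = €284,000.00/€3,994,925.12 = 0.071090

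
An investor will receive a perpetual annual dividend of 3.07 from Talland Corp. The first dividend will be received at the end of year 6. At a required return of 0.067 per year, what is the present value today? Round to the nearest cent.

Value at end of year 5: C / r = 3.07 / 0.067 = 45.8209
Discount to today: PV = 45.8209 / (1 + 0.067)^5 = 45.8209 / 1.383000 = 33.13

33.13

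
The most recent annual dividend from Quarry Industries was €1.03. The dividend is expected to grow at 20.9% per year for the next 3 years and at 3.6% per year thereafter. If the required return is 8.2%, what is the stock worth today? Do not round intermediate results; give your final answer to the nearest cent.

D_1 = 1.24527
D_2 = 1.50553
D_3 = 1.82019
Terminal value at year 3: TV = D_3×(1+g_2)/(r−g_2) = 1.88571/0.046 = 40.99379
P_0 = D_1/(1+r)^1 + D_2/(1+r)^2 + D_3/(1+r)^3 + TV/(1+r)^3
    = 1.15090 + 1.28598 + 1.43693 + 32.36207 = 36.23587

€36.24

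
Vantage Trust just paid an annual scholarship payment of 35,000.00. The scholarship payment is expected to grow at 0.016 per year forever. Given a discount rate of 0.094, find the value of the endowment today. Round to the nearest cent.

455897.44

D₁ = D₀ × (1 + g) = 35,000.00 × 1.016 = 35,560.0000
Growing perpetuity: P = D₁ / (r − g) = 35,560.0000 / (0.094 − 0.016) = 455,897.44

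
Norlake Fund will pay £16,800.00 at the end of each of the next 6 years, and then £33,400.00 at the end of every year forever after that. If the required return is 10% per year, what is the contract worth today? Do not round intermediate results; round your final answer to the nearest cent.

£261702.67

PV of 6-year annuity: £16,800.00 × [1 − (1+0.1)^−6] / 0.1 = 73168.37975
Perpetuity value at year 6: £33,400.00 / 0.1 = 334000.00000
PV of perpetuity: 334000.00000 / (1+0.1)^6 = 188534.29264
Total PV = 73168.37975 + 188534.29264 = 261702.67239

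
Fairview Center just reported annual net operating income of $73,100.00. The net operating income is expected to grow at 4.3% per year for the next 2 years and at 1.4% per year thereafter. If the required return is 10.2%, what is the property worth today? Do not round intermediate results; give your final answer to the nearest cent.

$889201.17

D_1 = 76243.30000
D_2 = 79521.76190
Terminal value at year 2: TV = D_2×(1+g_2)/(r−g_2) = 80635.06657/0.088 = 916307.57462
P_0 = D_1/(1+r)^1 + D_2/(1+r)^2 + TV/(1+r)^2
    = 69186.29764 + 65482.13107 + 754532.73756 = 889201.16627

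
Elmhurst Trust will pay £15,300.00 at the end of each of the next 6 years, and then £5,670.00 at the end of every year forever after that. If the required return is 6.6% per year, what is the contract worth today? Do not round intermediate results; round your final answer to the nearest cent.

£132383.22

PV of 6-year annuity: £15,300.00 × [1 − (1+0.066)^−6] / 0.066 = 73837.39695
Perpetuity value at year 6: £5,670.00 / 0.066 = 85909.09091
PV of perpetuity: 85909.09091 / (1+0.066)^6 = 58545.82028
Total PV = 73837.39695 + 58545.82028 = 132383.21722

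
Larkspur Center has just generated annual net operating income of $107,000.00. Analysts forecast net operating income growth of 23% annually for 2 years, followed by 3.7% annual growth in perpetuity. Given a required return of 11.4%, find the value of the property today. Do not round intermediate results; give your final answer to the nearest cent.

D_1 = 131610.00000
D_2 = 161880.30000
Terminal value at year 2: TV = D_2×(1+g_2)/(r−g_2) = 167869.87110/0.077 = 2180128.19610
P_0 = D_1/(1+r)^1 + D_2/(1+r)^2 + TV/(1+r)^2
    = 118141.83124 + 130443.85316 + 1756756.82766 = 2005342.51207

$2005342.51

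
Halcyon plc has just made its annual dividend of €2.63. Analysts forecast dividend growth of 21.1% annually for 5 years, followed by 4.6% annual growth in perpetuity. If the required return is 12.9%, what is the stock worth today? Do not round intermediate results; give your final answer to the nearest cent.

€63.37

D_1 = 3.18493
D_2 = 3.85695
D_3 = 4.67077
D_4 = 5.65630
D_5 = 6.84978
Terminal value at year 5: TV = D_5×(1+g_2)/(r−g_2) = 7.16487/0.083 = 86.32370
P_0 = D_1/(1+r)^1 + D_2/(1+r)^2 + D_3/(1+r)^3 + D_4/(1+r)^4 + D_5/(1+r)^5 + TV/(1+r)^5
    = 2.82102 + 3.02591 + 3.24568 + 3.48142 + 3.73428 + 47.06091 = 63.36923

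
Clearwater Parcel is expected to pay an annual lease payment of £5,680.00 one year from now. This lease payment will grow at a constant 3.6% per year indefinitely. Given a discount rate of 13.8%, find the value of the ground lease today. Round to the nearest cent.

£55686.27

Growing perpetuity: P = D₁ / (r − g) = £5,680.0000 / (0.138 − 0.036) = £55,686.27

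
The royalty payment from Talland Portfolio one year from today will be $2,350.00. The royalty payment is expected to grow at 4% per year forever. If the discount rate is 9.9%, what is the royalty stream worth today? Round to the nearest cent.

$39830.51

Growing perpetuity: P = D₁ / (r − g) = $2,350.0000 / (0.099 − 0.04) = $39,830.51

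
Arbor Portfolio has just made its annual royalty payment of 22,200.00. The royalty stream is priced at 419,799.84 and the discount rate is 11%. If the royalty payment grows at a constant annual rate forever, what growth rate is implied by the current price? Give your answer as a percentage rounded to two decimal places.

5.42%

P = D₀(1+g)/(r−g) ⇒ P(r−g) = D₀(1+g) ⇒ g(P+D₀) = P·r − D₀
g = (P·r − D₀)/(P + D₀) = (419,799.84×0.11 − 22,200.00) / (419,799.84 + 22,200.00) = 0.054249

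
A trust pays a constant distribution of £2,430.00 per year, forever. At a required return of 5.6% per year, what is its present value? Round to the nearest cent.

Level perpetuity: PV = C / r = £2,430.00 / 0.056 = £43,392.86

£43392.86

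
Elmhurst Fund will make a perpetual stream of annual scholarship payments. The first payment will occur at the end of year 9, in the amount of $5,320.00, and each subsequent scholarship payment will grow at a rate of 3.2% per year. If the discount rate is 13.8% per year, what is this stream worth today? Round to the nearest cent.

$17842.99

Value at end of year 8: C₁ / (r − g) = $5,320.00 / (0.138 − 0.032) = $50,188.6792
Discount to today: PV = $50,188.6792 / (1 + 0.138)^8 = $50,188.6792 / 2.812795 = $17,842.99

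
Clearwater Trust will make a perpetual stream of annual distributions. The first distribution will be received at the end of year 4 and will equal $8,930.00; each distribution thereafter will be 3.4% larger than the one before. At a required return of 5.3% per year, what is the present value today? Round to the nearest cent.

$402543.43

Value at end of year 3: C₁ / (r − g) = $8,930.00 / (0.053 − 0.034) = $470,000.0000
Discount to today: PV = $470,000.0000 / (1 + 0.053)^3 = $470,000.0000 / 1.167576 = $402,543.43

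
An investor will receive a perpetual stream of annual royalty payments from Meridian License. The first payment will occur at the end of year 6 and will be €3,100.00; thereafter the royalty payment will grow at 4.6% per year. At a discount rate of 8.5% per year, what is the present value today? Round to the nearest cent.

Value at end of year 5: C₁ / (r − g) = €3,100.00 / (0.085 − 0.046) = €79,487.1795
Discount to today: PV = €79,487.1795 / (1 + 0.085)^5 = €79,487.1795 / 1.503657 = €52,862.58

€52862.58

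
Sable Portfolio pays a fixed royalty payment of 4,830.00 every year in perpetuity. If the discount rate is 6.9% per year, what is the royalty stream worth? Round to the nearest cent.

70000.00

Level perpetuity: PV = C / r = 4,830.00 / 0.069 = 70,000.00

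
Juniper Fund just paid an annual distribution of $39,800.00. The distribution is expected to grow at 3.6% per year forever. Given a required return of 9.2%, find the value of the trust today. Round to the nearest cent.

$736300.00

D₁ = D₀ × (1 + g) = $39,800.00 × 1.036 = $41,232.8000
Growing perpetuity: P = D₁ / (r − g) = $41,232.8000 / (0.092 − 0.036) = $736,300.00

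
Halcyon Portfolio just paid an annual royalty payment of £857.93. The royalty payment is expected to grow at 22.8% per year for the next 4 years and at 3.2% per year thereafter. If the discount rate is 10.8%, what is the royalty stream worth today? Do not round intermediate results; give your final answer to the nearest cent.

D_1 = 1053.53804
D_2 = 1293.74471
D_3 = 1588.71851
D_4 = 1950.94633
Terminal value at year 4: TV = D_4×(1+g_2)/(r−g_2) = 2013.37661/0.076 = 26491.79750
P_0 = D_1/(1+r)^1 + D_2/(1+r)^2 + D_3/(1+r)^3 + D_4/(1+r)^4 + TV/(1+r)^4
    = 950.84661 + 1053.82638 + 1167.95920 + 1294.45298 + 17577.30890 = 22044.39408

£22044.39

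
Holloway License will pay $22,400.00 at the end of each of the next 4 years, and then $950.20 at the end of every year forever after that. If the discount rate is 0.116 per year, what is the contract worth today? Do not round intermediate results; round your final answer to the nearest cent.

$73894.60

PV of 4-year annuity: $22,400.00 × [1 − (1+0.116)^−4] / 0.116 = 68613.79691
Perpetuity value at year 4: $950.20 / 0.116 = 8191.37931
PV of perpetuity: 8191.37931 / (1+0.116)^4 = 5280.80655
Total PV = 68613.79691 + 5280.80655 = 73894.60346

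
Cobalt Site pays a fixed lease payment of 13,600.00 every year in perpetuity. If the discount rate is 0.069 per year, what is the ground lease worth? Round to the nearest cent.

197101.45

Level perpetuity: PV = C / r = 13,600.00 / 0.069 = 197,101.45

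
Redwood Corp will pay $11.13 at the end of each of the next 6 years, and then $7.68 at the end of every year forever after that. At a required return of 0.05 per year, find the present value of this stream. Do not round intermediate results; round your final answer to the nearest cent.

PV of 6-year annuity: $11.13 × [1 − (1+0.05)^−6] / 0.05 = 56.49245
Perpetuity value at year 6: $7.68 / 0.05 = 153.60000
PV of perpetuity: 153.60000 / (1+0.05)^6 = 114.61868
Total PV = 56.49245 + 114.61868 = 171.11114

$171.11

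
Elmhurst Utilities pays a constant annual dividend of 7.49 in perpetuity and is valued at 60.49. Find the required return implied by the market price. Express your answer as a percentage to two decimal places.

P = C/r ⇒ r = C/P = 7.49/60.49 = 0.123822

12.38%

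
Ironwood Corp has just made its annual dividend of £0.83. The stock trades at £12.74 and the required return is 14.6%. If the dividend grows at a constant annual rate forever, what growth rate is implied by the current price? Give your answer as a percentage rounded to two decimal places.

7.59%

P = D₀(1+g)/(r−g) ⇒ P(r−g) = D₀(1+g) ⇒ g(P+D₀) = P·r − D₀
g = (P·r − D₀)/(P + D₀) = (£12.74×0.146 − £0.83) / (£12.74 + £0.83) = 0.075906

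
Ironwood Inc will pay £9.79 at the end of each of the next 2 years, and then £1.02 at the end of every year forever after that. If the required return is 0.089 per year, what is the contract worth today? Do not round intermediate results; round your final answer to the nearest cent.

PV of 2-year annuity: £9.79 × [1 − (1+0.089)^−2] / 0.089 = 17.24509
Perpetuity value at year 2: £1.02 / 0.089 = 11.46067
PV of perpetuity: 11.46067 / (1+0.089)^2 = 9.66394
Total PV = 17.24509 + 9.66394 = 26.90903

£26.91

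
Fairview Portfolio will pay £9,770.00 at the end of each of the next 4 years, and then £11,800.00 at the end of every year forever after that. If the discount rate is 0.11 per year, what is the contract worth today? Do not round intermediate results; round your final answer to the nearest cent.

£100974.76

PV of 4-year annuity: £9,770.00 × [1 − (1+0.11)^−4] / 0.11 = 30310.89439
Perpetuity value at year 4: £11,800.00 / 0.11 = 107272.72727
PV of perpetuity: 107272.72727 / (1+0.11)^4 = 70663.86814
Total PV = 30310.89439 + 70663.86814 = 100974.76252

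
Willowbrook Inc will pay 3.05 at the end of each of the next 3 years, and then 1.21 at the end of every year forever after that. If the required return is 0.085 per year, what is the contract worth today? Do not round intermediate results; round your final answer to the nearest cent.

PV of 3-year annuity: 3.05 × [1 − (1+0.085)^−3] / 0.085 = 7.78977
Perpetuity value at year 3: 1.21 / 0.085 = 14.23529
PV of perpetuity: 14.23529 / (1+0.085)^3 = 11.14493
Total PV = 7.78977 + 11.14493 = 18.93470

18.93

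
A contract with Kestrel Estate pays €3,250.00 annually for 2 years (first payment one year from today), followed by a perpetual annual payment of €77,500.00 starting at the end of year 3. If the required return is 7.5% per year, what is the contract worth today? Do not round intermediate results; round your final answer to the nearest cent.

PV of 2-year annuity: €3,250.00 × [1 − (1+0.075)^−2] / 0.075 = 5835.58680
Perpetuity value at year 2: €77,500.00 / 0.075 = 1033333.33333
PV of perpetuity: 1033333.33333 / (1+0.075)^2 = 894177.03263
Total PV = 5835.58680 + 894177.03263 = 900012.61943

€900012.62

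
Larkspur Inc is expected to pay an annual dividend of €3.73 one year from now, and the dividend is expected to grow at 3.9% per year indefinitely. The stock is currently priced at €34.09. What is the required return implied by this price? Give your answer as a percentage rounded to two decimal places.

P = D₁/(r − g) ⇒ r = D₁/P + g = €3.7300/€34.09 + 0.039 = 0.109416 + 0.039 = 0.148416

14.84%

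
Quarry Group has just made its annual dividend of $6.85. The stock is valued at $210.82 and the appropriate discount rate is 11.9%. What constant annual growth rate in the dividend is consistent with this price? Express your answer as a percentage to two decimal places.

P = D₀(1+g)/(r−g) ⇒ P(r−g) = D₀(1+g) ⇒ g(P+D₀) = P·r − D₀
g = (P·r − D₀)/(P + D₀) = ($210.82×0.119 − $6.85) / ($210.82 + $6.85) = 0.083785

8.38%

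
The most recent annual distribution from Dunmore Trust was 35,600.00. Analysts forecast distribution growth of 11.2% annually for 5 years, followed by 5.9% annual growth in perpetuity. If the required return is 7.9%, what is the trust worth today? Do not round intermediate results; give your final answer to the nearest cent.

D_1 = 39587.20000
D_2 = 44020.96640
D_3 = 48951.31464
D_4 = 54433.86188
D_5 = 60530.45441
Terminal value at year 5: TV = D_5×(1+g_2)/(r−g_2) = 64101.75122/0.02 = 3205087.56081
P_0 = D_1/(1+r)^1 + D_2/(1+r)^2 + D_3/(1+r)^3 + D_4/(1+r)^4 + D_5/(1+r)^5 + TV/(1+r)^5
    = 36688.78591 + 37810.87112 + 38967.27403 + 40159.04423 + 41387.26338 + 2191455.59586 = 2386468.83453

2386468.83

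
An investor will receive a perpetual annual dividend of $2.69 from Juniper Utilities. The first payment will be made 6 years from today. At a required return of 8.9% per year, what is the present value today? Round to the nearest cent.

Value at end of year 5: C / r = $2.69 / 0.089 = $30.2247
Discount to today: PV = $30.2247 / (1 + 0.089)^5 = $30.2247 / 1.531579 = $19.73

$19.73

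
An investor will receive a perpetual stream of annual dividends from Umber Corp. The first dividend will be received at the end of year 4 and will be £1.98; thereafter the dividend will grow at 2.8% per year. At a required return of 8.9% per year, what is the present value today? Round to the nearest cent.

£25.13

Value at end of year 3: C₁ / (r − g) = £1.98 / (0.089 − 0.028) = £32.4590
Discount to today: PV = £32.4590 / (1 + 0.089)^3 = £32.4590 / 1.291468 = £25.13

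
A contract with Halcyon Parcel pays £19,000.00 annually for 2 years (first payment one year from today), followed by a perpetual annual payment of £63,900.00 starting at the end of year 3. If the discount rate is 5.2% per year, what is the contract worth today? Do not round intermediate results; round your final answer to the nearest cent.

PV of 2-year annuity: £19,000.00 × [1 − (1+0.052)^−2] / 0.052 = 35228.93204
Perpetuity value at year 2: £63,900.00 / 0.052 = 1228846.15385
PV of perpetuity: 1228846.15385 / (1+0.052)^2 = 1110365.69295
Total PV = 35228.93204 + 1110365.69295 = 1145594.62498

£1145594.62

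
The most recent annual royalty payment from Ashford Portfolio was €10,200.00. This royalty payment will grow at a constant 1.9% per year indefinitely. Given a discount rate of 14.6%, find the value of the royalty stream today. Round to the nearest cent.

€81840.94

D₁ = D₀ × (1 + g) = €10,200.00 × 1.019 = €10,393.8000
Growing perpetuity: P = D₁ / (r − g) = €10,393.8000 / (0.146 − 0.019) = €81,840.94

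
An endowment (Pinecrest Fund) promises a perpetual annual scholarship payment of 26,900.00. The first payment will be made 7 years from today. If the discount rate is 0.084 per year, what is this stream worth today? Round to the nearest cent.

Value at end of year 6: C / r = 26,900.00 / 0.084 = 320,238.0952
Discount to today: PV = 320,238.0952 / (1 + 0.084)^6 = 320,238.0952 / 1.622466 = 197,377.34

197377.34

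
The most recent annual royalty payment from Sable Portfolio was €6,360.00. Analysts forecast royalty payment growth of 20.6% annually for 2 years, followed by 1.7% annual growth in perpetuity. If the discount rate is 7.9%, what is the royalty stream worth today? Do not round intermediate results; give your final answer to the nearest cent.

€145381.97

D_1 = 7670.16000
D_2 = 9250.21296
Terminal value at year 2: TV = D_2×(1+g_2)/(r−g_2) = 9407.46658/0.062 = 151733.33194
P_0 = D_1/(1+r)^1 + D_2/(1+r)^2 + TV/(1+r)^2
    = 7108.58202 + 7945.27332 + 130328.11243 = 145381.96777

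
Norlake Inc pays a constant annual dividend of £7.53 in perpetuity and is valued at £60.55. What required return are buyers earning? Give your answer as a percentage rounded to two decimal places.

12.44%

P = C/r ⇒ r = C/P = £7.53/£60.55 = 0.124360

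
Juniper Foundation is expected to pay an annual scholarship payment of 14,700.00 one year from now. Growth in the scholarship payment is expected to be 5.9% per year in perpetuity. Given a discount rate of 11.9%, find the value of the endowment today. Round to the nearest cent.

245000.00

Growing perpetuity: P = D₁ / (r − g) = 14,700.0000 / (0.119 − 0.059) = 245,000.00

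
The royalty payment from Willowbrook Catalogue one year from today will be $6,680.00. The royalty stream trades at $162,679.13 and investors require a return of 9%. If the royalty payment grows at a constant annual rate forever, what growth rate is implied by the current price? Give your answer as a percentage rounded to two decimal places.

P = D₁/(r−g) ⇒ g = r − D₁/P = 0.09 − $6,680.00/$162,679.13 = 0.048938

4.89%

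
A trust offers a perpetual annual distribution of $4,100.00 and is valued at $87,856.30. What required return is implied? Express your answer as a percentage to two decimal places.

4.67%

P = C/r ⇒ r = C/P = $4,100.00/$87,856.30 = 0.046667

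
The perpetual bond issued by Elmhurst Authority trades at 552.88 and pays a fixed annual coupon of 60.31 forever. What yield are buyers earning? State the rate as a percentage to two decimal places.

P = C/r ⇒ r = C/P = 60.31/552.88 = 0.109083

10.91%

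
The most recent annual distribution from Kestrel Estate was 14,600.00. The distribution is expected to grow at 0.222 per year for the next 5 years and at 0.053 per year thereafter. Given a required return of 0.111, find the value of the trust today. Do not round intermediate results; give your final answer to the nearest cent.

524738.36

D_1 = 17841.20000
D_2 = 21801.94640
D_3 = 26641.97850
D_4 = 32556.49773
D_5 = 39784.04022
Terminal value at year 5: TV = D_5×(1+g_2)/(r−g_2) = 41892.59436/0.058 = 722286.10958
P_0 = D_1/(1+r)^1 + D_2/(1+r)^2 + D_3/(1+r)^3 + D_4/(1+r)^4 + D_5/(1+r)^5 + TV/(1+r)^5
    = 16058.68587 + 17663.10903 + 19427.83009 + 21368.86442 + 23503.82748 + 426716.04020 = 524738.35709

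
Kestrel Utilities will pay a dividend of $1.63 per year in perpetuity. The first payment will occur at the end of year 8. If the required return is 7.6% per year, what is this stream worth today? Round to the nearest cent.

Value at end of year 7: C / r = $1.63 / 0.076 = $21.4474
Discount to today: PV = $21.4474 / (1 + 0.076)^7 = $21.4474 / 1.669882 = $12.84

$12.84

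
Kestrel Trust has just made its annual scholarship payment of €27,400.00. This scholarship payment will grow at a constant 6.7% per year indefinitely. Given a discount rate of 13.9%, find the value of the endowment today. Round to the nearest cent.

D₁ = D₀ × (1 + g) = €27,400.00 × 1.067 = €29,235.8000
Growing perpetuity: P = D₁ / (r − g) = €29,235.8000 / (0.139 − 0.067) = €406,052.78

€406052.78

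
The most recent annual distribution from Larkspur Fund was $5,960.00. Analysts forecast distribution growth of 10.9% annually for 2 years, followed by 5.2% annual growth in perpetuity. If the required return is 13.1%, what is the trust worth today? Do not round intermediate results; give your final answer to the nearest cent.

$87882.93

D_1 = 6609.64000
D_2 = 7330.09076
Terminal value at year 2: TV = D_2×(1+g_2)/(r−g_2) = 7711.25548/0.079 = 97610.82885
P_0 = D_1/(1+r)^1 + D_2/(1+r)^2 + TV/(1+r)^2
    = 5844.06720 + 5730.38950 + 76308.47787 = 87882.93456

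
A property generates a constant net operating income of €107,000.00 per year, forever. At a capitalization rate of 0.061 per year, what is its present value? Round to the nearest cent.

€1754098.36

Level perpetuity: PV = C / r = €107,000.00 / 0.061 = €1,754,098.36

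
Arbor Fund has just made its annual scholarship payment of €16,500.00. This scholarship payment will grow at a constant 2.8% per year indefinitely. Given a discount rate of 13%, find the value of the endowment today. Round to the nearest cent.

D₁ = D₀ × (1 + g) = €16,500.00 × 1.028 = €16,962.0000
Growing perpetuity: P = D₁ / (r − g) = €16,962.0000 / (0.13 − 0.028) = €166,294.12

€166294.12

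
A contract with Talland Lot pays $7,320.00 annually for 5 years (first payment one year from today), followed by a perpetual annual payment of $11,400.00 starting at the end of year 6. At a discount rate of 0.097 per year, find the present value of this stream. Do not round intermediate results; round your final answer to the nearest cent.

PV of 5-year annuity: $7,320.00 × [1 − (1+0.097)^−5] / 0.097 = 27962.53949
Perpetuity value at year 5: $11,400.00 / 0.097 = 117525.77320
PV of perpetuity: 117525.77320 / (1+0.097)^5 = 73977.55596
Total PV = 27962.53949 + 73977.55596 = 101940.09545

$101940.10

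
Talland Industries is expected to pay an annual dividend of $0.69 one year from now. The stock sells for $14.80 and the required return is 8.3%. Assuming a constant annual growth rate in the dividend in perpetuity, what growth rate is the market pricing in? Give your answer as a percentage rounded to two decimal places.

3.64%

P = D₁/(r−g) ⇒ g = r − D₁/P = 0.083 − $0.69/$14.80 = 0.036378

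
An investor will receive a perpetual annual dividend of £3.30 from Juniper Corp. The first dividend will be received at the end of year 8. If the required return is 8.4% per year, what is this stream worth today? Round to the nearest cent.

Value at end of year 7: C / r = £3.30 / 0.084 = £39.2857
Discount to today: PV = £39.2857 / (1 + 0.084)^7 = £39.2857 / 1.758754 = £22.34

£22.34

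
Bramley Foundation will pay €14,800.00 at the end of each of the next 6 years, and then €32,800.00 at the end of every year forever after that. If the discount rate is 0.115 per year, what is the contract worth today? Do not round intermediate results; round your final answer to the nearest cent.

PV of 6-year annuity: €14,800.00 × [1 − (1+0.115)^−6] / 0.115 = 61720.35169
Perpetuity value at year 6: €32,800.00 / 0.115 = 285217.39130
PV of perpetuity: 285217.39130 / (1+0.115)^6 = 148431.74702
Total PV = 61720.35169 + 148431.74702 = 210152.09871

€210152.10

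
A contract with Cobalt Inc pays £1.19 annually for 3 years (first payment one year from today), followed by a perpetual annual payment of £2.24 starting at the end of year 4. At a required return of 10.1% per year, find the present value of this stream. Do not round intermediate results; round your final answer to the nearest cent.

PV of 3-year annuity: £1.19 × [1 − (1+0.101)^−3] / 0.101 = 2.95415
Perpetuity value at year 3: £2.24 / 0.101 = 22.17822
PV of perpetuity: 22.17822 / (1+0.101)^3 = 16.61746
Total PV = 2.95415 + 16.61746 = 19.57161

£19.57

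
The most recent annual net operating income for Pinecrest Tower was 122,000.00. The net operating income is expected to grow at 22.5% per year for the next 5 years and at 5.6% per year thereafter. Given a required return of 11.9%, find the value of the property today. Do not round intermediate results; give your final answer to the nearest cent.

4022100.05

D_1 = 149450.00000
D_2 = 183076.25000
D_3 = 224268.40625
D_4 = 274728.79766
D_5 = 336542.77713
Terminal value at year 5: TV = D_5×(1+g_2)/(r−g_2) = 355389.17265/0.063 = 5641097.97854
P_0 = D_1/(1+r)^1 + D_2/(1+r)^2 + D_3/(1+r)^3 + D_4/(1+r)^4 + D_5/(1+r)^5 + TV/(1+r)^5
    = 133556.74710 + 146208.23520 + 160058.16633 + 175220.06591 + 191818.21335 + 3215238.62381 = 4022100.05170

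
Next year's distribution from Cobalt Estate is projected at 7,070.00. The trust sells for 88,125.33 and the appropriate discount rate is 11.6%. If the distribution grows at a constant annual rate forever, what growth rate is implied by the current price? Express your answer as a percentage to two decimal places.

3.58%

P = D₁/(r−g) ⇒ g = r − D₁/P = 0.116 − 7,070.00/88,125.33 = 0.035773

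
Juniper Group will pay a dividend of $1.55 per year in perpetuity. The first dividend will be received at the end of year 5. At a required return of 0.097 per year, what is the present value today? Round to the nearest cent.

$11.03

Value at end of year 4: C / r = $1.55 / 0.097 = $15.9794
Discount to today: PV = $15.9794 / (1 + 0.097)^4 = $15.9794 / 1.448193 = $11.03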